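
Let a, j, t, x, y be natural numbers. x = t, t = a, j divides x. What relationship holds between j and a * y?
j divides a * y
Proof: Because x = t and t = a, x = a. Since j divides x, j divides a. Then j divides a * y.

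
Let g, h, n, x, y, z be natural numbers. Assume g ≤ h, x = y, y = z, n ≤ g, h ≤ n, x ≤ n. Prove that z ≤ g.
g ≤ h and h ≤ n, hence g ≤ n. Since n ≤ g, n = g. x = y and y = z, therefore x = z. Because x ≤ n, z ≤ n. n = g, so z ≤ g.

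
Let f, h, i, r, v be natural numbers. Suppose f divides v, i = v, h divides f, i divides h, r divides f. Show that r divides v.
i = v and i divides h, hence v divides h. h divides f, so v divides f. Since f divides v, f = v. From r divides f, r divides v.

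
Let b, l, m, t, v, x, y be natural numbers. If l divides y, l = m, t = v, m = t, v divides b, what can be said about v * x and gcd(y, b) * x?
v * x divides gcd(y, b) * x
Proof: Because m = t and t = v, m = v. Since l = m and l divides y, m divides y. Since m = v, v divides y. Since v divides b, v divides gcd(y, b). Then v * x divides gcd(y, b) * x.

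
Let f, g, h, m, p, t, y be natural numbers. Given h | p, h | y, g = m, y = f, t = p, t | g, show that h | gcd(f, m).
Because y = f and h | y, h | f. g = m and t | g, therefore t | m. t = p, so p | m. h | p, so h | m. h | f, so h | gcd(f, m).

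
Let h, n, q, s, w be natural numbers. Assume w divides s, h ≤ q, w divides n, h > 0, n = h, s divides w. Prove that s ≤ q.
w divides s and s divides w, therefore w = s. From n = h and w divides n, w divides h. Because h > 0, w ≤ h. Since w = s, s ≤ h. Because h ≤ q, s ≤ q.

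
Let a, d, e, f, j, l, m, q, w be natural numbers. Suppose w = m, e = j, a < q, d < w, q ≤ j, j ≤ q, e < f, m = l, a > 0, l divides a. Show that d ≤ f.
w = m and m = l, so w = l. d < w, so d < l. l divides a and a > 0, so l ≤ a. From d < l, d < a. q ≤ j and j ≤ q, so q = j. From a < q, a < j. Since d < a, d < j. e = j and e < f, thus j < f. d < j, so d < f. Then d ≤ f.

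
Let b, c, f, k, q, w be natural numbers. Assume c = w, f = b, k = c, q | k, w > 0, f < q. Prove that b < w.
Since f = b and f < q, b < q. k = c and c = w, hence k = w. From q | k, q | w. Since w > 0, q ≤ w. b < q, so b < w.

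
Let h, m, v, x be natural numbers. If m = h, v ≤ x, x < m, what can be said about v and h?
v < h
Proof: Since m = h and x < m, x < h. Since v ≤ x, v < h.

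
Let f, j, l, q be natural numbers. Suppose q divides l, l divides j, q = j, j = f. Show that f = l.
q = j and q divides l, hence j divides l. From l divides j, l = j. j = f, so l = f. Then f = l.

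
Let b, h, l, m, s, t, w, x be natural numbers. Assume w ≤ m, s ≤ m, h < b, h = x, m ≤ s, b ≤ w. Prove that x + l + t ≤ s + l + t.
Since m ≤ s and s ≤ m, m = s. h = x and h < b, therefore x < b. Since b ≤ w and w ≤ m, b ≤ m. x < b, so x < m. m = s, so x < s. Then x + l < s + l. Then x + l + t < s + l + t. Then x + l + t ≤ s + l + t.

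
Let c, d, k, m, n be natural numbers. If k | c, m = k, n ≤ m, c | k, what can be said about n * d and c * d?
n * d ≤ c * d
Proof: k | c and c | k, hence k = c. m = k, so m = c. n ≤ m, so n ≤ c. Then n * d ≤ c * d.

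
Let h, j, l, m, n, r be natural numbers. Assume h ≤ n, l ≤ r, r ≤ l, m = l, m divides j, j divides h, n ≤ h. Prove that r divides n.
l ≤ r and r ≤ l, therefore l = r. From m = l, m = r. h ≤ n and n ≤ h, thus h = n. Because m divides j and j divides h, m divides h. h = n, so m divides n. Since m = r, r divides n.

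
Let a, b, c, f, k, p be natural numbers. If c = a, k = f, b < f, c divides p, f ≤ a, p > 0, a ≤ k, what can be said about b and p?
b < p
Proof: Because k = f and a ≤ k, a ≤ f. Because f ≤ a, a = f. c = a and c divides p, therefore a divides p. From p > 0, a ≤ p. Since a = f, f ≤ p. b < f, so b < p.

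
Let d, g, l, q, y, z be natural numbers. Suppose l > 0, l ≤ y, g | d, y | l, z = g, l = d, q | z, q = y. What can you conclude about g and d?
g = d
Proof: Since y | l and l > 0, y ≤ l. Since l ≤ y, y = l. q = y, so q = l. Since l = d, q = d. From z = g and q | z, q | g. Because q = d, d | g. g | d, so g = d.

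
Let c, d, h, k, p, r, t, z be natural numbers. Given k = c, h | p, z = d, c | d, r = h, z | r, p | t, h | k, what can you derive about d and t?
d | t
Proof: k = c and h | k, hence h | c. Since c | d, h | d. r = h and z | r, thus z | h. Since z = d, d | h. Since h | d, h = d. h | p and p | t, therefore h | t. Since h = d, d | t.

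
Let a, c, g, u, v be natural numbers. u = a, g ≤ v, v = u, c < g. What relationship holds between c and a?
c < a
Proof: From v = u and u = a, v = a. Since c < g and g ≤ v, c < v. v = a, so c < a.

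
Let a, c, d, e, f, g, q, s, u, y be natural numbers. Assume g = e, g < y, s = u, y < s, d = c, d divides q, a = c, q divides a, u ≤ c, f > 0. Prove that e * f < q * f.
g = e and g < y, therefore e < y. s = u and y < s, therefore y < u. Since e < y, e < u. d = c and d divides q, therefore c divides q. a = c and q divides a, hence q divides c. Since c divides q, c = q. Since u ≤ c, u ≤ q. e < u, so e < q. Since f > 0, by multiplying by a positive, e * f < q * f.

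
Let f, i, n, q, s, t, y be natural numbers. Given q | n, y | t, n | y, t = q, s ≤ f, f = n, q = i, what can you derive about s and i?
s ≤ i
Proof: t = q and y | t, hence y | q. n | y, so n | q. q | n, so n = q. Since f = n, f = q. q = i, so f = i. Since s ≤ f, s ≤ i.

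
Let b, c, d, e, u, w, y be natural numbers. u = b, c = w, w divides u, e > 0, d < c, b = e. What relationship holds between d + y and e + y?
d + y < e + y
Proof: c = w and d < c, therefore d < w. u = b and b = e, therefore u = e. Because w divides u, w divides e. e > 0, so w ≤ e. d < w, so d < e. Then d + y < e + y.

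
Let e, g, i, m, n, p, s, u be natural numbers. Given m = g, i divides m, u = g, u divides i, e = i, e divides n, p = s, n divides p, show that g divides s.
From m = g and i divides m, i divides g. u = g and u divides i, therefore g divides i. i divides g, so i = g. e = i and e divides n, thus i divides n. p = s and n divides p, hence n divides s. From i divides n, i divides s. Since i = g, g divides s.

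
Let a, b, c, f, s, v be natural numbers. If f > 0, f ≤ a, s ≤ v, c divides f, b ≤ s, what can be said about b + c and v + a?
b + c ≤ v + a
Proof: b ≤ s and s ≤ v, therefore b ≤ v. From c divides f and f > 0, c ≤ f. Since f ≤ a, c ≤ a. Since b ≤ v, b + c ≤ v + a.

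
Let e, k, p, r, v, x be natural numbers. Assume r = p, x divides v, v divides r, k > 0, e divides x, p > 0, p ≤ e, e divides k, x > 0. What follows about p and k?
p ≤ k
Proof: e divides x and x > 0, so e ≤ x. x divides v and v divides r, so x divides r. From r = p, x divides p. p > 0, so x ≤ p. Since e ≤ x, e ≤ p. p ≤ e, so e = p. e divides k, so p divides k. k > 0, so p ≤ k.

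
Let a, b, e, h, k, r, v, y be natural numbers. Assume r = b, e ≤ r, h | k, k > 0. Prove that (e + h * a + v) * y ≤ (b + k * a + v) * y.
Because r = b and e ≤ r, e ≤ b. h | k and k > 0, so h ≤ k. Then h * a ≤ k * a. Then h * a + v ≤ k * a + v. Since e ≤ b, e + h * a + v ≤ b + k * a + v. Then (e + h * a + v) * y ≤ (b + k * a + v) * y.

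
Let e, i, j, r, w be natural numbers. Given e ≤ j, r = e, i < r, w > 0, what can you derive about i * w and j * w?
i * w < j * w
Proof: Because r = e and i < r, i < e. From e ≤ j, i < j. From w > 0, i * w < j * w.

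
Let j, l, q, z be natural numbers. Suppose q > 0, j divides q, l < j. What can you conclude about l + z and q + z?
l + z < q + z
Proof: j divides q and q > 0, therefore j ≤ q. From l < j, l < q. Then l + z < q + z.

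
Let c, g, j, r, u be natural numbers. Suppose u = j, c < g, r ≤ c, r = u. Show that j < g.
r = u and u = j, thus r = j. Since r ≤ c, j ≤ c. c < g, so j < g.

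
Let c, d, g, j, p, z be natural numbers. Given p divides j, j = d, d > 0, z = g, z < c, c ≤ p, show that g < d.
Because j = d and p divides j, p divides d. d > 0, so p ≤ d. c ≤ p, so c ≤ d. Because z < c, z < d. z = g, so g < d.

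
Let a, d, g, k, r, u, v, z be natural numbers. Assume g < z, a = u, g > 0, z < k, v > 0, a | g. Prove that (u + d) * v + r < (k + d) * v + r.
a = u and a | g, thus u | g. Since g > 0, u ≤ g. Since g < z and z < k, g < k. u ≤ g, so u < k. Then u + d < k + d. v > 0, so (u + d) * v < (k + d) * v. Then (u + d) * v + r < (k + d) * v + r.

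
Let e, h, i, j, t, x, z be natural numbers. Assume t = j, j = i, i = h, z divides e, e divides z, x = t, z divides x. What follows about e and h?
e divides h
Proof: Because t = j and j = i, t = i. i = h, so t = h. z divides e and e divides z, therefore z = e. Because x = t and z divides x, z divides t. z = e, so e divides t. Since t = h, e divides h.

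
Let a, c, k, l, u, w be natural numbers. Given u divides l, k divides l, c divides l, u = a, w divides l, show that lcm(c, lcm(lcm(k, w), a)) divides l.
k divides l and w divides l, thus lcm(k, w) divides l. From u = a and u divides l, a divides l. lcm(k, w) divides l, so lcm(lcm(k, w), a) divides l. Since c divides l, lcm(c, lcm(lcm(k, w), a)) divides l.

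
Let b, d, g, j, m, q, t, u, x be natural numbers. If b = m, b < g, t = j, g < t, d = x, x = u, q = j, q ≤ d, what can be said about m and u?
m < u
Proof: t = j and g < t, so g < j. Since b < g, b < j. b = m, so m < j. Since d = x and x = u, d = u. q = j and q ≤ d, hence j ≤ d. From d = u, j ≤ u. Since m < j, m < u.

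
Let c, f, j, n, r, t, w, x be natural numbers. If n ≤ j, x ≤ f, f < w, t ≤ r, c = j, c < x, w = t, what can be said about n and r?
n < r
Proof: c < x and x ≤ f, thus c < f. Since c = j, j < f. f < w, so j < w. Since w = t, j < t. t ≤ r, so j < r. n ≤ j, so n < r.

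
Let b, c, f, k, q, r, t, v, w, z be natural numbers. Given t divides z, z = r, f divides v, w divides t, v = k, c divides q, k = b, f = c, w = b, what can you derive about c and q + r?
c divides q + r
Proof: v = k and k = b, therefore v = b. Since f divides v, f divides b. Since f = c, c divides b. w = b and w divides t, thus b divides t. Since t divides z, b divides z. z = r, so b divides r. Because c divides b, c divides r. Since c divides q, c divides q + r.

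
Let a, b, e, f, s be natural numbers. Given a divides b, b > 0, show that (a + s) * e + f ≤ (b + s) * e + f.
a divides b and b > 0, therefore a ≤ b. Then a + s ≤ b + s. By multiplying by a non-negative, (a + s) * e ≤ (b + s) * e. Then (a + s) * e + f ≤ (b + s) * e + f.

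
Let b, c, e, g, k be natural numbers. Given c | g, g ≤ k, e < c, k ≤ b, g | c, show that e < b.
c | g and g | c, so c = g. e < c, so e < g. From g ≤ k and k ≤ b, g ≤ b. e < g, so e < b.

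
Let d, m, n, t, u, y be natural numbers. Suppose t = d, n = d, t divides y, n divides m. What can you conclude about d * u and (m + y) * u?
d * u divides (m + y) * u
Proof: n = d and n divides m, therefore d divides m. t = d and t divides y, so d divides y. d divides m, so d divides m + y. Then d * u divides (m + y) * u.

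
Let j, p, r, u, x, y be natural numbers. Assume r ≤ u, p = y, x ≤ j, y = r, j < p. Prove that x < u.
Since p = y and y = r, p = r. x ≤ j and j < p, so x < p. Since p = r, x < r. r ≤ u, so x < u.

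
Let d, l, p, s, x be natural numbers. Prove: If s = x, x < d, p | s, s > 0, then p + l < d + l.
p | s and s > 0, so p ≤ s. Since s = x, p ≤ x. x < d, so p < d. Then p + l < d + l.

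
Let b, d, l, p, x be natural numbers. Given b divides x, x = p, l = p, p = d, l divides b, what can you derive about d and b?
d = b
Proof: x = p and b divides x, so b divides p. l = p and l divides b, thus p divides b. b divides p, so b = p. From p = d, b = d. Then d = b.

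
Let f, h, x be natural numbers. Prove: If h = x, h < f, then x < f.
h = x and h < f. By substitution, x < f.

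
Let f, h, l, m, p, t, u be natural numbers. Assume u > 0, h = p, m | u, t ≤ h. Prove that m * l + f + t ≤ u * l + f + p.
m | u and u > 0, so m ≤ u. Then m * l ≤ u * l. Then m * l + f ≤ u * l + f. h = p and t ≤ h, hence t ≤ p. From m * l + f ≤ u * l + f, m * l + f + t ≤ u * l + f + p.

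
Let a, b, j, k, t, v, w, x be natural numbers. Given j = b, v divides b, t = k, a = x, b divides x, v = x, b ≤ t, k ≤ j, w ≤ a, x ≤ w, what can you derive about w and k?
w = k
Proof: a = x and w ≤ a, thus w ≤ x. Since x ≤ w, w = x. Since v = x and v divides b, x divides b. b divides x, so x = b. Since w = x, w = b. t = k and b ≤ t, hence b ≤ k. j = b and k ≤ j, thus k ≤ b. b ≤ k, so b = k. w = b, so w = k.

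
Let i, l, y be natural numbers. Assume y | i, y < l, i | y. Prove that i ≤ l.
y | i and i | y, so y = i. y < l, so i < l. Then i ≤ l.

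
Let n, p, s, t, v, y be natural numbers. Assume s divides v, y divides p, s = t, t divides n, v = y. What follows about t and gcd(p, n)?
t divides gcd(p, n)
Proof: Since v = y and s divides v, s divides y. Since y divides p, s divides p. From s = t, t divides p. Since t divides n, t divides gcd(p, n).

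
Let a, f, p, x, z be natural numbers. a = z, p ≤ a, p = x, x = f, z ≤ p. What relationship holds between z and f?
z = f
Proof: a = z and p ≤ a, so p ≤ z. z ≤ p, so z = p. p = x, so z = x. Since x = f, z = f.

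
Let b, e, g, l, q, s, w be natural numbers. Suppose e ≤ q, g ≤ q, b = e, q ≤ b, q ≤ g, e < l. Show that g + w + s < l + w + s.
From b = e and q ≤ b, q ≤ e. Since e ≤ q, e = q. q ≤ g and g ≤ q, hence q = g. e = q, so e = g. e < l, so g < l. Then g + w < l + w. Then g + w + s < l + w + s.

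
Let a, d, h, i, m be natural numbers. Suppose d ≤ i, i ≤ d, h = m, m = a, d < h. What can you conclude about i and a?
i < a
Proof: Because h = m and m = a, h = a. d ≤ i and i ≤ d, hence d = i. d < h, so i < h. h = a, so i < a.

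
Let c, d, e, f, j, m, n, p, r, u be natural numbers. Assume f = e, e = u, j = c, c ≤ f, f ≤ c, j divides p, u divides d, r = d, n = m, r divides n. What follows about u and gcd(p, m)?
u divides gcd(p, m)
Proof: f = e and e = u, therefore f = u. c ≤ f and f ≤ c, therefore c = f. j = c, so j = f. From j divides p, f divides p. Since f = u, u divides p. n = m and r divides n, therefore r divides m. Since r = d, d divides m. Since u divides d, u divides m. Since u divides p, u divides gcd(p, m).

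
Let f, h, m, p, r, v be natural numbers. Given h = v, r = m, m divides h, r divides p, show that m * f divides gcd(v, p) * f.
Because h = v and m divides h, m divides v. Since r = m and r divides p, m divides p. m divides v, so m divides gcd(v, p). Then m * f divides gcd(v, p) * f.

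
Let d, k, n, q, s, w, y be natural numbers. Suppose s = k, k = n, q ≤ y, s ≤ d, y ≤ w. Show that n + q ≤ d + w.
Since s = k and k = n, s = n. s ≤ d, so n ≤ d. q ≤ y and y ≤ w, thus q ≤ w. Since n ≤ d, n + q ≤ d + w.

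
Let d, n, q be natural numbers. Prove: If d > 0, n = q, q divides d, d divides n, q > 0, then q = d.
From n = q and d divides n, d divides q. q > 0, so d ≤ q. From q divides d and d > 0, q ≤ d. d ≤ q, so d = q. Then q = d.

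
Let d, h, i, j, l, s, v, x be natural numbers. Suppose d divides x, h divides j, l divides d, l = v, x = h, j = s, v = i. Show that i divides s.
l divides d and d divides x, hence l divides x. Since l = v, v divides x. Since x = h, v divides h. v = i, so i divides h. Since j = s and h divides j, h divides s. Since i divides h, i divides s.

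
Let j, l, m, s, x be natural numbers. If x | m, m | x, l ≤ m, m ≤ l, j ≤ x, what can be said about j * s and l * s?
j * s ≤ l * s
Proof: x | m and m | x, therefore x = m. From m ≤ l and l ≤ m, m = l. x = m, so x = l. From j ≤ x, j ≤ l. Then j * s ≤ l * s.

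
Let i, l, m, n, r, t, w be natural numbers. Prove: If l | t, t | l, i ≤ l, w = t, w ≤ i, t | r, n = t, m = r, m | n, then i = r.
l | t and t | l, thus l = t. Since i ≤ l, i ≤ t. w = t and w ≤ i, so t ≤ i. i ≤ t, so i = t. m = r and m | n, hence r | n. Since n = t, r | t. Since t | r, t = r. Since i = t, i = r.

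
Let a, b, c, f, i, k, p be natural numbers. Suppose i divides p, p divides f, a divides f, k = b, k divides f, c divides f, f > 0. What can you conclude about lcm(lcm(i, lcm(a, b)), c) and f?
lcm(lcm(i, lcm(a, b)), c) ≤ f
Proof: i divides p and p divides f, thus i divides f. k = b and k divides f, so b divides f. a divides f, so lcm(a, b) divides f. Because i divides f, lcm(i, lcm(a, b)) divides f. Since c divides f, lcm(lcm(i, lcm(a, b)), c) divides f. Since f > 0, lcm(lcm(i, lcm(a, b)), c) ≤ f.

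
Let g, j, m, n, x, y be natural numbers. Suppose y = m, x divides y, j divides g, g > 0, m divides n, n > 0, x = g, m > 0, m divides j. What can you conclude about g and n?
g ≤ n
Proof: m divides j and j divides g, therefore m divides g. g > 0, so m ≤ g. y = m and x divides y, hence x divides m. x = g, so g divides m. Since m > 0, g ≤ m. Since m ≤ g, m = g. Since m divides n and n > 0, m ≤ n. Since m = g, g ≤ n.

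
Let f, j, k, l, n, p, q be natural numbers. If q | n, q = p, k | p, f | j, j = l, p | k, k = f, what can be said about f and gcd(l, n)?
f | gcd(l, n)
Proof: Because j = l and f | j, f | l. Because p | k and k | p, p = k. Since k = f, p = f. q = p and q | n, hence p | n. p = f, so f | n. Since f | l, f | gcd(l, n).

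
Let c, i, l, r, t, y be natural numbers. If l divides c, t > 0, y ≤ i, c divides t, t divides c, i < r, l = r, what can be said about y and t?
y < t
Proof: y ≤ i and i < r, hence y < r. c divides t and t divides c, therefore c = t. Since l divides c, l divides t. Since l = r, r divides t. Because t > 0, r ≤ t. Since y < r, y < t.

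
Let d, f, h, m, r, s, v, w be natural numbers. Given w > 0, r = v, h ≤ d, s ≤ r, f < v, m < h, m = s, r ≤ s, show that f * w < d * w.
Since s ≤ r and r ≤ s, s = r. Since r = v, s = v. Since m < h and h ≤ d, m < d. Because m = s, s < d. s = v, so v < d. f < v, so f < d. From w > 0, f * w < d * w.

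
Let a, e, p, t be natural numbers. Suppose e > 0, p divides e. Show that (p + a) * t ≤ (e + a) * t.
From p divides e and e > 0, p ≤ e. Then p + a ≤ e + a. By multiplying by a non-negative, (p + a) * t ≤ (e + a) * t.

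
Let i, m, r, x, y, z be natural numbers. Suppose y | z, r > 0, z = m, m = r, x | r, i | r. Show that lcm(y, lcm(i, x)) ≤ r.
z = m and m = r, thus z = r. Since y | z, y | r. From i | r and x | r, lcm(i, x) | r. Since y | r, lcm(y, lcm(i, x)) | r. r > 0, so lcm(y, lcm(i, x)) ≤ r.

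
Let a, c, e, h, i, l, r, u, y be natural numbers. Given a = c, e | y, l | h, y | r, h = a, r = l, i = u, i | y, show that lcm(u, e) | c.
From h = a and a = c, h = c. From i = u and i | y, u | y. e | y, so lcm(u, e) | y. Since r = l and y | r, y | l. Since lcm(u, e) | y, lcm(u, e) | l. Because l | h, lcm(u, e) | h. Since h = c, lcm(u, e) | c.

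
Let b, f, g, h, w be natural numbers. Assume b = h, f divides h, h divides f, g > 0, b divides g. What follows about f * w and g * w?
f * w ≤ g * w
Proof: h divides f and f divides h, so h = f. Because b = h, b = f. b divides g and g > 0, hence b ≤ g. b = f, so f ≤ g. By multiplying by a non-negative, f * w ≤ g * w.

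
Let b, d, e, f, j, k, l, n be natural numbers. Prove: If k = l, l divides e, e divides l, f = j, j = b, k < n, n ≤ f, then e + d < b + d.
Since l divides e and e divides l, l = e. k = l, so k = e. f = j and j = b, hence f = b. Since k < n and n ≤ f, k < f. Since f = b, k < b. From k = e, e < b. Then e + d < b + d.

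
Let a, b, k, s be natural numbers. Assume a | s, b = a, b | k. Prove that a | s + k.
Since b = a and b | k, a | k. a | s, so a | s + k.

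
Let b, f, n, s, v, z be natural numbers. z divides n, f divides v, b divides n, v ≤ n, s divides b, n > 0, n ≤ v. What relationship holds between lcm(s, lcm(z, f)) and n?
lcm(s, lcm(z, f)) ≤ n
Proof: Because s divides b and b divides n, s divides n. v ≤ n and n ≤ v, hence v = n. Since f divides v, f divides n. Since z divides n, lcm(z, f) divides n. Since s divides n, lcm(s, lcm(z, f)) divides n. Since n > 0, lcm(s, lcm(z, f)) ≤ n.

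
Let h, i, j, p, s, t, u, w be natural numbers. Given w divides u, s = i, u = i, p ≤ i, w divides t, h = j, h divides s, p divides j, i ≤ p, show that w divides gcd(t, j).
p ≤ i and i ≤ p, hence p = i. p divides j, so i divides j. h = j and h divides s, hence j divides s. Since s = i, j divides i. i divides j, so i = j. Since u = i, u = j. Since w divides u, w divides j. Since w divides t, w divides gcd(t, j).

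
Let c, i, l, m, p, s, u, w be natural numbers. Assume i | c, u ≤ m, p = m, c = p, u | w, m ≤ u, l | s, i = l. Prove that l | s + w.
Because c = p and p = m, c = m. i = l and i | c, thus l | c. Because c = m, l | m. Because u ≤ m and m ≤ u, u = m. Since u | w, m | w. l | m, so l | w. l | s, so l | s + w.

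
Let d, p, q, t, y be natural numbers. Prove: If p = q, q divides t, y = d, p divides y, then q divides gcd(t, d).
From y = d and p divides y, p divides d. p = q, so q divides d. q divides t, so q divides gcd(t, d).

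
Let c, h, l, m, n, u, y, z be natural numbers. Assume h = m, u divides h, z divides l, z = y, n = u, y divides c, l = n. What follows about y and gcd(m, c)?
y divides gcd(m, c)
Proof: l = n and n = u, so l = u. z = y and z divides l, so y divides l. Since l = u, y divides u. h = m and u divides h, so u divides m. y divides u, so y divides m. Since y divides c, y divides gcd(m, c).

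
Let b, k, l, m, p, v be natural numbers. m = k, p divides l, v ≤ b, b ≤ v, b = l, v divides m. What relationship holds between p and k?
p divides k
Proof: From v ≤ b and b ≤ v, v = b. Because b = l, v = l. Since v divides m, l divides m. Since p divides l, p divides m. Since m = k, p divides k.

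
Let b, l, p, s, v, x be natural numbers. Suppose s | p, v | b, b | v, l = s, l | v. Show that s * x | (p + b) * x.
v | b and b | v, therefore v = b. l = s and l | v, hence s | v. Since v = b, s | b. Since s | p, s | p + b. Then s * x | (p + b) * x.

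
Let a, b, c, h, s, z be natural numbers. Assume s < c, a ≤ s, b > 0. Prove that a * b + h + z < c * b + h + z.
a ≤ s and s < c, hence a < c. b > 0, so a * b < c * b. Then a * b + h < c * b + h. Then a * b + h + z < c * b + h + z.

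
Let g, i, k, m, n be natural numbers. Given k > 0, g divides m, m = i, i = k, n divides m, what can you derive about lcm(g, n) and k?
lcm(g, n) ≤ k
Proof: m = i and i = k, therefore m = k. g divides m and n divides m, so lcm(g, n) divides m. Since m = k, lcm(g, n) divides k. k > 0, so lcm(g, n) ≤ k.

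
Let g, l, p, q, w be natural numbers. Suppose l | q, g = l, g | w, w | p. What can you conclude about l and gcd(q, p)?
l | gcd(q, p)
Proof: g | w and w | p, hence g | p. Since g = l, l | p. l | q, so l | gcd(q, p).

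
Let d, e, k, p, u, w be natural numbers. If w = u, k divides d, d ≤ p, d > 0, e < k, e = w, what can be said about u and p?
u < p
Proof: Because e = w and e < k, w < k. k divides d and d > 0, thus k ≤ d. Since w < k, w < d. From w = u, u < d. d ≤ p, so u < p.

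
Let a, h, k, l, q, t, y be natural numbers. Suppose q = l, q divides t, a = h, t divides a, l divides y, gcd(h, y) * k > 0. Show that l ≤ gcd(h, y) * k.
Because q = l and q divides t, l divides t. Because a = h and t divides a, t divides h. l divides t, so l divides h. l divides y, so l divides gcd(h, y). Then l divides gcd(h, y) * k. Since gcd(h, y) * k > 0, l ≤ gcd(h, y) * k.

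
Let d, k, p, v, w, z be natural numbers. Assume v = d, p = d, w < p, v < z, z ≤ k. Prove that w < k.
Since p = d and w < p, w < d. v = d and v < z, hence d < z. Since w < d, w < z. Because z ≤ k, w < k.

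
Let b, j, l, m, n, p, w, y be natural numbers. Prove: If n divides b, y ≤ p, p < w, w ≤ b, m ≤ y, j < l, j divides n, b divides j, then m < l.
From m ≤ y and y ≤ p, m ≤ p. Because p < w and w ≤ b, p < b. m ≤ p, so m < b. j divides n and n divides b, hence j divides b. Because b divides j, j = b. Since j < l, b < l. m < b, so m < l.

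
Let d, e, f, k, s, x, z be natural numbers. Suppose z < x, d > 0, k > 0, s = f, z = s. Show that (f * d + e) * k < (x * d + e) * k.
z = s and s = f, so z = f. Since z < x, f < x. Combined with d > 0, by multiplying by a positive, f * d < x * d. Then f * d + e < x * d + e. Combining with k > 0, by multiplying by a positive, (f * d + e) * k < (x * d + e) * k.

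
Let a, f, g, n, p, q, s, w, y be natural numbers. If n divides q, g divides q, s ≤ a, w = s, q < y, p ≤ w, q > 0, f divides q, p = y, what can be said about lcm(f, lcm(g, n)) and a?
lcm(f, lcm(g, n)) < a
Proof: g divides q and n divides q, therefore lcm(g, n) divides q. f divides q, so lcm(f, lcm(g, n)) divides q. q > 0, so lcm(f, lcm(g, n)) ≤ q. p = y and p ≤ w, therefore y ≤ w. Because q < y, q < w. w = s, so q < s. s ≤ a, so q < a. Since lcm(f, lcm(g, n)) ≤ q, lcm(f, lcm(g, n)) < a.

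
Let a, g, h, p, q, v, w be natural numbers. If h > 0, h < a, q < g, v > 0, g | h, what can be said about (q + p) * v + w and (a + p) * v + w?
(q + p) * v + w < (a + p) * v + w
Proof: Because g | h and h > 0, g ≤ h. Since q < g, q < h. h < a, so q < a. Then q + p < a + p. Because v > 0, (q + p) * v < (a + p) * v. Then (q + p) * v + w < (a + p) * v + w.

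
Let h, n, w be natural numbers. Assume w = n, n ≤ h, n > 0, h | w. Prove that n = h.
w = n and h | w, thus h | n. From n > 0, h ≤ n. n ≤ h, so n = h.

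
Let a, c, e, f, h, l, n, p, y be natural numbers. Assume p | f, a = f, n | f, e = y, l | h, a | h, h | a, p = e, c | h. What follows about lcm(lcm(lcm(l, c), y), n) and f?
lcm(lcm(lcm(l, c), y), n) | f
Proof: h | a and a | h, thus h = a. a = f, so h = f. l | h and c | h, thus lcm(l, c) | h. h = f, so lcm(l, c) | f. From p = e and p | f, e | f. e = y, so y | f. lcm(l, c) | f, so lcm(lcm(l, c), y) | f. n | f, so lcm(lcm(lcm(l, c), y), n) | f.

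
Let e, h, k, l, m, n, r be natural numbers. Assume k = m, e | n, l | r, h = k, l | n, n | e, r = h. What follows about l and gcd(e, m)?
l | gcd(e, m)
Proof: n | e and e | n, thus n = e. Because l | n, l | e. Because r = h and h = k, r = k. Since k = m, r = m. Since l | r, l | m. Since l | e, l | gcd(e, m).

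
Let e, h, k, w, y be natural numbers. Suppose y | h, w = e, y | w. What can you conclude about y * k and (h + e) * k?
y * k | (h + e) * k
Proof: Since w = e and y | w, y | e. Since y | h, y | h + e. Then y * k | (h + e) * k.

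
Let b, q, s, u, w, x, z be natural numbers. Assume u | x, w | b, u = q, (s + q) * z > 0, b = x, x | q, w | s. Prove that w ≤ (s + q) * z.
u = q and u | x, hence q | x. x | q, so x = q. b = x and w | b, thus w | x. x = q, so w | q. Since w | s, w | s + q. Then w | (s + q) * z. (s + q) * z > 0, so w ≤ (s + q) * z.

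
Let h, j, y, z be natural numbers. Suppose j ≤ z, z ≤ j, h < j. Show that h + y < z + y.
j ≤ z and z ≤ j, thus j = z. h < j, so h < z. Then h + y < z + y.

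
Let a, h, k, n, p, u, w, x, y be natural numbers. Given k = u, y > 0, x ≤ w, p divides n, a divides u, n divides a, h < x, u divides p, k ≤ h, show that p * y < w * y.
Since n divides a and a divides u, n divides u. Since p divides n, p divides u. From u divides p, u = p. h < x and x ≤ w, therefore h < w. Since k ≤ h, k < w. k = u, so u < w. Since u = p, p < w. Since y > 0, by multiplying by a positive, p * y < w * y.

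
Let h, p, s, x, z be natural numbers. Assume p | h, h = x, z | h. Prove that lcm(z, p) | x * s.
From z | h and p | h, lcm(z, p) | h. Since h = x, lcm(z, p) | x. Then lcm(z, p) | x * s.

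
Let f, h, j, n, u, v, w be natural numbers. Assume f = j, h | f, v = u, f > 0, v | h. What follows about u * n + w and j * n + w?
u * n + w ≤ j * n + w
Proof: Since v | h and h | f, v | f. Since f > 0, v ≤ f. v = u, so u ≤ f. f = j, so u ≤ j. Then u * n ≤ j * n. Then u * n + w ≤ j * n + w.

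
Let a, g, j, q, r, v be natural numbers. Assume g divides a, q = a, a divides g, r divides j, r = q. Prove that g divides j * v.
r = q and q = a, thus r = a. a divides g and g divides a, so a = g. Since r = a, r = g. Because r divides j, g divides j. Then g divides j * v.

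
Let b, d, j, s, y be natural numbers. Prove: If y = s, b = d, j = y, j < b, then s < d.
From j = y and j < b, y < b. Since b = d, y < d. Since y = s, s < d.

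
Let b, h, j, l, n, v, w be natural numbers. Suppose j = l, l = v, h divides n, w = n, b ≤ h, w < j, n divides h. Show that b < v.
j = l and l = v, therefore j = v. n divides h and h divides n, hence n = h. From w = n, w = h. w < j, so h < j. b ≤ h, so b < j. Because j = v, b < v.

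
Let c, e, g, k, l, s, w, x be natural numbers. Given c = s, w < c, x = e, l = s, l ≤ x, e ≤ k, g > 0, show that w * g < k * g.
Since c = s and w < c, w < s. l = s and l ≤ x, hence s ≤ x. Since x = e, s ≤ e. Since e ≤ k, s ≤ k. Since w < s, w < k. From g > 0, by multiplying by a positive, w * g < k * g.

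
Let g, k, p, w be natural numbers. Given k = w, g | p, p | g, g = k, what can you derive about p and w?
p = w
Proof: Since p | g and g | p, p = g. From g = k, p = k. k = w, so p = w.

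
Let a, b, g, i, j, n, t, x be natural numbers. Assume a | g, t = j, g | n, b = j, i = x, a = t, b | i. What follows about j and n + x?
j | n + x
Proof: a = t and t = j, thus a = j. a | g and g | n, therefore a | n. a = j, so j | n. From b = j and b | i, j | i. Since i = x, j | x. Because j | n, j | n + x.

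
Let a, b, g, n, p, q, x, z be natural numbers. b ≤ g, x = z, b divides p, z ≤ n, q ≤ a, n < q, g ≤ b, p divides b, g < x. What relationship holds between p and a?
p < a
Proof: g ≤ b and b ≤ g, so g = b. b divides p and p divides b, hence b = p. From g = b, g = p. x = z and g < x, hence g < z. g = p, so p < z. n < q and q ≤ a, therefore n < a. Since z ≤ n, z < a. p < z, so p < a.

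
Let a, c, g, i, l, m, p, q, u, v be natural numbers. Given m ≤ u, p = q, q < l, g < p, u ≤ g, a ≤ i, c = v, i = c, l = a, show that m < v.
Because u ≤ g and g < p, u < p. p = q, so u < q. Since q < l, u < l. Since m ≤ u, m < l. Since l = a, m < a. i = c and c = v, hence i = v. Since a ≤ i, a ≤ v. Since m < a, m < v.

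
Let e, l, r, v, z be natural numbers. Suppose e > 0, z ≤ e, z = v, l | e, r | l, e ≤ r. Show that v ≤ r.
r | l and l | e, therefore r | e. Since e > 0, r ≤ e. Since e ≤ r, e = r. z = v and z ≤ e, therefore v ≤ e. e = r, so v ≤ r.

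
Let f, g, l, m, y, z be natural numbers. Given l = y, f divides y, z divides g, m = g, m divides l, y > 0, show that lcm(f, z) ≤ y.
Because m = g and m divides l, g divides l. l = y, so g divides y. z divides g, so z divides y. f divides y, so lcm(f, z) divides y. y > 0, so lcm(f, z) ≤ y.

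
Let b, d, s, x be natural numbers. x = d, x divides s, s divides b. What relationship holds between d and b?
d divides b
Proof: x divides s and s divides b, so x divides b. Since x = d, d divides b.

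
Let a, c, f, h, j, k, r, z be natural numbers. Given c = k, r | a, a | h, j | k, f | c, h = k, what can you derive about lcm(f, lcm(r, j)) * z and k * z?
lcm(f, lcm(r, j)) * z | k * z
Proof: c = k and f | c, thus f | k. h = k and a | h, thus a | k. Since r | a, r | k. j | k, so lcm(r, j) | k. Since f | k, lcm(f, lcm(r, j)) | k. Then lcm(f, lcm(r, j)) * z | k * z.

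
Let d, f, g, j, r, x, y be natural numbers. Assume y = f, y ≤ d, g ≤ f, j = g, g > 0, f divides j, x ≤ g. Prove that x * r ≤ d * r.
j = g and f divides j, thus f divides g. Since g > 0, f ≤ g. g ≤ f, so g = f. x ≤ g, so x ≤ f. y = f and y ≤ d, therefore f ≤ d. x ≤ f, so x ≤ d. By multiplying by a non-negative, x * r ≤ d * r.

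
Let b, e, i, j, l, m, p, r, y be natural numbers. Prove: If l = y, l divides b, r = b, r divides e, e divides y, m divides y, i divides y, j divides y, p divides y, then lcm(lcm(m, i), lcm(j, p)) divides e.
Because l = y and l divides b, y divides b. r = b and r divides e, therefore b divides e. y divides b, so y divides e. Because e divides y, y = e. Since m divides y and i divides y, lcm(m, i) divides y. j divides y and p divides y, therefore lcm(j, p) divides y. lcm(m, i) divides y, so lcm(lcm(m, i), lcm(j, p)) divides y. y = e, so lcm(lcm(m, i), lcm(j, p)) divides e.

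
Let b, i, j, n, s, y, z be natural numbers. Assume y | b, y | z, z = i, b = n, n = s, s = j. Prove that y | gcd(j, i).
From b = n and n = s, b = s. From s = j, b = j. Because y | b, y | j. From z = i and y | z, y | i. Since y | j, y | gcd(j, i).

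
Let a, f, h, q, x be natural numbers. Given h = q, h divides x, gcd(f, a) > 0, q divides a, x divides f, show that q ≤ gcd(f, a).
h divides x and x divides f, thus h divides f. Since h = q, q divides f. q divides a, so q divides gcd(f, a). gcd(f, a) > 0, so q ≤ gcd(f, a).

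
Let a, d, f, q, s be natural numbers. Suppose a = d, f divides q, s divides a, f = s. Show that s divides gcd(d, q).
a = d and s divides a, therefore s divides d. f = s and f divides q, thus s divides q. s divides d, so s divides gcd(d, q).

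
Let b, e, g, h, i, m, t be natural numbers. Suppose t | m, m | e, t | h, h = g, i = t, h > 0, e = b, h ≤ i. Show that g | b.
t | h and h > 0, hence t ≤ h. Since i = t and h ≤ i, h ≤ t. Since t ≤ h, t = h. t | m and m | e, thus t | e. e = b, so t | b. t = h, so h | b. Because h = g, g | b.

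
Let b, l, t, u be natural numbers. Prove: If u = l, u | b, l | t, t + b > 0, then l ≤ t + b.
u = l and u | b, therefore l | b. l | t, so l | t + b. t + b > 0, so l ≤ t + b.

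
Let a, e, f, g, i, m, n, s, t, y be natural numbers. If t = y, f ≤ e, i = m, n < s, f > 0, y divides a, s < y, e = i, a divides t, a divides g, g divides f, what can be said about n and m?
n < m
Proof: Because n < s and s < y, n < y. From t = y and a divides t, a divides y. Since y divides a, a = y. a divides g and g divides f, therefore a divides f. a = y, so y divides f. f > 0, so y ≤ f. From e = i and f ≤ e, f ≤ i. i = m, so f ≤ m. y ≤ f, so y ≤ m. n < y, so n < m.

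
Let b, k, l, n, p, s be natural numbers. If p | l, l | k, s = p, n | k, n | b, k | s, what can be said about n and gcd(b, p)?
n | gcd(b, p)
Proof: s = p and k | s, hence k | p. From p | l and l | k, p | k. k | p, so k = p. Since n | k, n | p. Since n | b, n | gcd(b, p).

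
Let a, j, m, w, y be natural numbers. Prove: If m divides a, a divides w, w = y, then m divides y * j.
w = y and a divides w, therefore a divides y. Because m divides a, m divides y. Then m divides y * j.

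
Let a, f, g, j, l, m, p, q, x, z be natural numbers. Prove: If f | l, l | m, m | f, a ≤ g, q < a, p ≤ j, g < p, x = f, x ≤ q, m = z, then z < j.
Since f | l and l | m, f | m. m | f, so f = m. x = f, so x = m. m = z, so x = z. From g < p and p ≤ j, g < j. Because a ≤ g, a < j. q < a, so q < j. x ≤ q, so x < j. x = z, so z < j.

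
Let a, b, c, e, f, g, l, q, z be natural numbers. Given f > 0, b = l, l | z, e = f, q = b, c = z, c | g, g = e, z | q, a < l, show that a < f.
q = b and b = l, so q = l. z | q, so z | l. From l | z, l = z. Since a < l, a < z. g = e and c | g, therefore c | e. e = f, so c | f. c = z, so z | f. Since f > 0, z ≤ f. a < z, so a < f.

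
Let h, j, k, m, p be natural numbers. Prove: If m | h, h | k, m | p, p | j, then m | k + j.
Since m | h and h | k, m | k. From m | p and p | j, m | j. m | k, so m | k + j.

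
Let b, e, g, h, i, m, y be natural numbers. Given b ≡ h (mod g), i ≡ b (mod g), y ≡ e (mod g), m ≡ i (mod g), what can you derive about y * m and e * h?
y * m ≡ e * h (mod g)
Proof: Because m ≡ i (mod g) and i ≡ b (mod g), m ≡ b (mod g). Since b ≡ h (mod g), m ≡ h (mod g). Since y ≡ e (mod g), by multiplying congruences, y * m ≡ e * h (mod g).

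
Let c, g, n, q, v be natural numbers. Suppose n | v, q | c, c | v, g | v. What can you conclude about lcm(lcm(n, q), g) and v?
lcm(lcm(n, q), g) | v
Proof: From q | c and c | v, q | v. Since n | v, lcm(n, q) | v. Because g | v, lcm(lcm(n, q), g) | v.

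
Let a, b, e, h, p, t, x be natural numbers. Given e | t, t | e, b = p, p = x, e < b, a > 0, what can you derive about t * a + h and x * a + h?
t * a + h < x * a + h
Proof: Since e | t and t | e, e = t. b = p and p = x, therefore b = x. Since e < b, e < x. e = t, so t < x. a > 0, so t * a < x * a. Then t * a + h < x * a + h.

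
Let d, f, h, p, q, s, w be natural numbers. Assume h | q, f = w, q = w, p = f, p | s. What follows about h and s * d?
h | s * d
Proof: q = w and h | q, so h | w. Since p = f and p | s, f | s. Since f = w, w | s. Since h | w, h | s. Then h | s * d.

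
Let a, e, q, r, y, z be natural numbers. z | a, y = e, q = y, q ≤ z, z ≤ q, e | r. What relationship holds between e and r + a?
e | r + a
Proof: From q = y and y = e, q = e. Since z ≤ q and q ≤ z, z = q. Because z | a, q | a. Since q = e, e | a. Since e | r, e | r + a.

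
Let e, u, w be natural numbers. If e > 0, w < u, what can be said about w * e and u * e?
w * e < u * e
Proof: w < u and e > 0. By multiplying by a positive, w * e < u * e.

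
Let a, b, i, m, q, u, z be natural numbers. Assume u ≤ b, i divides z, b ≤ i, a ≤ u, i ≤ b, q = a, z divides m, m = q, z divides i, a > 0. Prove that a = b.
a ≤ u and u ≤ b, thus a ≤ b. z divides i and i divides z, therefore z = i. i ≤ b and b ≤ i, hence i = b. Since z = i, z = b. m = q and q = a, so m = a. Since z divides m, z divides a. Because z = b, b divides a. Since a > 0, b ≤ a. Since a ≤ b, a = b.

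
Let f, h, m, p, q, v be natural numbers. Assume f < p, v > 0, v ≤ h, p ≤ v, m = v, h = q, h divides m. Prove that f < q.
m = v and h divides m, hence h divides v. Since v > 0, h ≤ v. v ≤ h, so v = h. h = q, so v = q. Since p ≤ v, p ≤ q. Since f < p, f < q.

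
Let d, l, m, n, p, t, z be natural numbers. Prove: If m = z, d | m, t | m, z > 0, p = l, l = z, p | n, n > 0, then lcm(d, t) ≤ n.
Because d | m and t | m, lcm(d, t) | m. m = z, so lcm(d, t) | z. From z > 0, lcm(d, t) ≤ z. p = l and l = z, therefore p = z. p | n, so z | n. n > 0, so z ≤ n. Since lcm(d, t) ≤ z, lcm(d, t) ≤ n.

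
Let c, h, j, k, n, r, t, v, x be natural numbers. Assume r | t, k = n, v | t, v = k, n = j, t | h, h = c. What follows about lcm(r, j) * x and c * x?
lcm(r, j) * x | c * x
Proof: k = n and n = j, hence k = j. v = k and v | t, hence k | t. k = j, so j | t. Because r | t, lcm(r, j) | t. Because t | h, lcm(r, j) | h. Since h = c, lcm(r, j) | c. Then lcm(r, j) * x | c * x.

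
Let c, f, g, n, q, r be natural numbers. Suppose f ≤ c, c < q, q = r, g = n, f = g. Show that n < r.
Because f = g and g = n, f = n. f ≤ c and c < q, thus f < q. Since q = r, f < r. Since f = n, n < r.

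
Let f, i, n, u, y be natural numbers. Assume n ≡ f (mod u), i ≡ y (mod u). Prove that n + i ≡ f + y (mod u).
n ≡ f (mod u) and i ≡ y (mod u). By adding congruences, n + i ≡ f + y (mod u).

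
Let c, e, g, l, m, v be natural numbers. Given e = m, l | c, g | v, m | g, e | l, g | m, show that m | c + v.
Since e | l and l | c, e | c. Since e = m, m | c. From g | m and m | g, g = m. g | v, so m | v. Since m | c, m | c + v.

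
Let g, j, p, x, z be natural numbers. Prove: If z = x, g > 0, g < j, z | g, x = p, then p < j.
Since z = x and z | g, x | g. Since x = p, p | g. From g > 0, p ≤ g. g < j, so p < j.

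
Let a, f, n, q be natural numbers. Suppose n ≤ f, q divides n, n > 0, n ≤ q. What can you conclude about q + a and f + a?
q + a ≤ f + a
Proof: q divides n and n > 0, thus q ≤ n. Since n ≤ q, n = q. From n ≤ f, q ≤ f. Then q + a ≤ f + a.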